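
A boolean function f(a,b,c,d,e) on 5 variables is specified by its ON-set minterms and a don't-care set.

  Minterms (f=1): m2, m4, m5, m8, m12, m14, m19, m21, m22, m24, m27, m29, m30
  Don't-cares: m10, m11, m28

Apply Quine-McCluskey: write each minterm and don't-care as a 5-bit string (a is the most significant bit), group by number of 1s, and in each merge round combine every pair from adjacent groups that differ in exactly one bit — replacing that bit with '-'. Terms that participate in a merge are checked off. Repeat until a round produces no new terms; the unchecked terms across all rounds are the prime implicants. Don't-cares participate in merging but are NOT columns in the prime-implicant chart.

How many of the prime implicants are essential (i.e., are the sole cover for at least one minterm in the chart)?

Round 0: 00010✓ 00100✓ 00101✓ 01000✓ 01010✓ 01011✓ 01100✓ 01110✓ 10011✓ 10101✓ 10110✓ 11000✓ 11011✓ 11100✓ 11101✓ 11110✓
Round 1: -0101 -1000✓ -1011 -1100✓ -1110✓ 0-010 0-100 0010- 01-00✓ 01-10✓ 010-0✓ 0101- 011-0✓ 1-011 1-101 1-110 11-00✓ 111-0✓ 1110-
Round 2: -1-00 -11-0 01--0
PIs = {-0101, -1-00, -1011, -11-0, 0-010, 0-100, 0010-, 01--0, 0101-, 1-011, 1-101, 1-110, 1110-}
Coverage chart:
  m2: 0-010 ←essential
  m4: 0-100,0010-
  m5: -0101,0010-
  m8: -1-00,01--0
  m12: -1-00,-11-0,0-100,01--0
  m14: -11-0,01--0
  m19: 1-011 ←essential
  m21: -0101,1-101
  m22: 1-110 ←essential
  m24: -1-00 ←essential
  m27: -1011,1-011
  m29: 1-101,1110-
  m30: -11-0,1-110
Essential: -1-00, 0-010, 1-011, 1-110

4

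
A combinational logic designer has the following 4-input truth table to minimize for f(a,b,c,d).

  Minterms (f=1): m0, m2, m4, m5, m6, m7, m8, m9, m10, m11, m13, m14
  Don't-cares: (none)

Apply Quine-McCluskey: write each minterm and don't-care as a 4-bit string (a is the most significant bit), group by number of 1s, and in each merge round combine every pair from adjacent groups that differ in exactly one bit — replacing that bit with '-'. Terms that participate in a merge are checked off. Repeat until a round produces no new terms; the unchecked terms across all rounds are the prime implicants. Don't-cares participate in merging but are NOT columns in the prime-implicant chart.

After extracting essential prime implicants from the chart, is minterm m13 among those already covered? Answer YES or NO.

Round 0: 0000✓ 0010✓ 0100✓ 0101✓ 0110✓ 0111✓ 1000✓ 1001✓ 1010✓ 1011✓ 1101✓ 1110✓
Round 1: -000✓ -010✓ -101 -110✓ 0-00✓ 0-10✓ 00-0✓ 01-0✓ 01-1✓ 010-✓ 011-✓ 1-01 1-10✓ 10-0✓ 10-1✓ 100-✓ 101-✓
Round 2: --10 -0-0 0--0 01-- 10--
PIs = {--10, -0-0, -101, 0--0, 01--, 1-01, 10--}
Coverage chart:
  m0: -0-0,0--0
  m2: --10,-0-0,0--0
  m4: 0--0,01--
  m5: -101,01--
  m6: --10,0--0,01--
  m7: 01-- ←essential
  m8: -0-0,10--
  m9: 1-01,10--
  m10: --10,-0-0,10--
  m11: 10-- ←essential
  m13: -101,1-01
  m14: --10 ←essential
Essential: --10, 01--, 10--

NO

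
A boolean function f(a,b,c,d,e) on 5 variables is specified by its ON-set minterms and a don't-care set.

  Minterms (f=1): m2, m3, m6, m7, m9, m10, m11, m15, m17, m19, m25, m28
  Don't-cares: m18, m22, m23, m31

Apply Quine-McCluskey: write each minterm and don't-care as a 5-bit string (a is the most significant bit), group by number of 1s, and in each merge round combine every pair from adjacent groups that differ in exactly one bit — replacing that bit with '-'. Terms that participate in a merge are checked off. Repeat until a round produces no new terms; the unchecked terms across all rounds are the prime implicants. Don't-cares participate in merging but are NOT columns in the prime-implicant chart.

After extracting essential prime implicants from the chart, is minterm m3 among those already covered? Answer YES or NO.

Round 0: 00010✓ 00011✓ 00110✓ 00111✓ 01001✓ 01010✓ 01011✓ 01111✓ 10001✓ 10010✓ 10011✓ 10110✓ 10111✓ 11001✓ 11100 11111✓
Round 1: -0010✓ -0011✓ -0110✓ -0111✓ -1001 -1111✓ 0-010✓ 0-011✓ 0-111✓ 00-10✓ 00-11✓ 0001-✓ 0011-✓ 01-11✓ 010-1 0101-✓ 1-001 1-111✓ 10-10✓ 10-11✓ 100-1 1001-✓ 1011-✓
Round 2: --111 -0-10✓ -0-11✓ -001-✓ -011-✓ 0--11 0-01- 00-1-✓ 10-1-✓
Round 3: -0-1-
PIs = {--111, -0-1-, -1001, 0--11, 0-01-, 010-1, 1-001, 100-1, 11100}
Coverage chart:
  m2: -0-1-,0-01-
  m3: -0-1-,0--11,0-01-
  m6: -0-1- ←essential
  m7: --111,-0-1-,0--11
  m9: -1001,010-1
  m10: 0-01- ←essential
  m11: 0--11,0-01-,010-1
  m15: --111,0--11
  m17: 1-001,100-1
  m19: -0-1-,100-1
  m25: -1001,1-001
  m28: 11100 ←essential
Essential: -0-1-, 0-01-, 11100

YES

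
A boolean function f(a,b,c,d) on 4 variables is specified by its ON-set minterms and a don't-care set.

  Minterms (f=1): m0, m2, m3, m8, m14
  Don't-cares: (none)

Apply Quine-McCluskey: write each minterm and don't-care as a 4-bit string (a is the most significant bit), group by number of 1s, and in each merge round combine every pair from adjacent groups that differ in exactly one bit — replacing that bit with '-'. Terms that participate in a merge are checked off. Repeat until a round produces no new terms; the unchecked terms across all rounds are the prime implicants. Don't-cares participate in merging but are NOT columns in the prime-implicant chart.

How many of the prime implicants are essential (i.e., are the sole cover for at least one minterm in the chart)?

size-2^0 implicants → 0000(✓)  0010(✓)  0011(✓)  1000(✓)  1110
size-2^1 implicants → -000  00-0  001-
Unchecked terms (primes): -000, 00-0, 001-, 1110
Minterm coverage:
  m0 ⊆ -000,00-0
  m2 ⊆ 00-0,001-
  m3 ⊆ 001- [E]
  m8 ⊆ -000 [E]
  m14 ⊆ 1110 [E]
E = {-000, 001-, 1110}

3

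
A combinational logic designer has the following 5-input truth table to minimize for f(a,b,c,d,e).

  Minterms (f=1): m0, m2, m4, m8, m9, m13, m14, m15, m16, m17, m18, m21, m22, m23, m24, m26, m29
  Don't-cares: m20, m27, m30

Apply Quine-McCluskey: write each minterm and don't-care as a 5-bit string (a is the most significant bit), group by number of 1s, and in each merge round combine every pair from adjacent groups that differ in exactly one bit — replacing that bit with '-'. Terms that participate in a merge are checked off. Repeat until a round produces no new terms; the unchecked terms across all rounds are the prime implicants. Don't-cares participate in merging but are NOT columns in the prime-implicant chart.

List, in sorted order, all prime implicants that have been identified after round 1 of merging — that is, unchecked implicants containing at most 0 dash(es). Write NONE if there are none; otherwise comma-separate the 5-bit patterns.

size-2^0 implicants → 00000(✓)  00010(✓)  00100(✓)  01000(✓)  01001(✓)  01101(✓)  01110(✓)  01111(✓)  10000(✓)  10001(✓)  10010(✓)  10100(✓)  10101(✓)  10110(✓)  10111(✓)  11000(✓)  11010(✓)  11011(✓)  11101(✓)  11110(✓)
size-2^1 implicants → -0000(✓)  -0010(✓)  -0100(✓)  -1000(✓)  -1101  -1110  0-000(✓)  00-00(✓)  000-0(✓)  01-01  0100-  011-1  0111-  1-000(✓)  1-010(✓)  1-101  1-110(✓)  10-00(✓)  10-01(✓)  10-10(✓)  100-0(✓)  1000-(✓)  101-0(✓)  101-1(✓)  1010-(✓)  1011-(✓)  11-10(✓)  110-0(✓)  1101-
size-2^2 implicants → --000  -0-00  -00-0  1--10  1-0-0  10--0  10-0-  101--
Unchecked terms (primes): --000, -0-00, -00-0, -1101, -1110, 01-01, 0100-, 011-1, 0111-, 1--10, 1-0-0, 1-101, 10--0, 10-0-, 101--, 1101-

NONE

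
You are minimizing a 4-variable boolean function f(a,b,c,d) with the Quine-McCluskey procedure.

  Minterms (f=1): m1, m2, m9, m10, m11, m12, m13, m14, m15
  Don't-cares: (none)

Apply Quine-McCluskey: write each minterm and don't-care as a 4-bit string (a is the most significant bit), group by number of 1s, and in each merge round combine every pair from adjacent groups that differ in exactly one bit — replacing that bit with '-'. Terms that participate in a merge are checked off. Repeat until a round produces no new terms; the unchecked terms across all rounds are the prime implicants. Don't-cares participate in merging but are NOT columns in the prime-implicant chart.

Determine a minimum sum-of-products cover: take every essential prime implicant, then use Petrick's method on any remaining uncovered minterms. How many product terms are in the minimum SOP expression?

4

[col 0] 0001*, 0010*, 1001*, 1010*, 1011*, 1100*, 1101*, 1110*, 1111*
[col 1] -001, -010, 1-01*, 1-10*, 1-11*, 10-1*, 101-*, 11-0*, 11-1*, 110-*, 111-*
[col 2] 1--1, 1-1-, 11--
Prime implicants: -001, -010, 1--1, 1-1-, 11--
PI chart (minterm → PIs covering it):
  1 | -001  (sole → essential)
  2 | -010  (sole → essential)
  9 | -001,1--1
  10 | -010,1-1-
  11 | 1--1,1-1-
  12 | 11--  (sole → essential)
  13 | 1--1,11--
  14 | 1-1-,11--
  15 | 1--1,1-1-,11--
Essential prime implicants: -001, -010, 11--
Petrick residual → 1--1
Minimum SOP uses 4 PIs: b'c'd + b'cd' + ad + ab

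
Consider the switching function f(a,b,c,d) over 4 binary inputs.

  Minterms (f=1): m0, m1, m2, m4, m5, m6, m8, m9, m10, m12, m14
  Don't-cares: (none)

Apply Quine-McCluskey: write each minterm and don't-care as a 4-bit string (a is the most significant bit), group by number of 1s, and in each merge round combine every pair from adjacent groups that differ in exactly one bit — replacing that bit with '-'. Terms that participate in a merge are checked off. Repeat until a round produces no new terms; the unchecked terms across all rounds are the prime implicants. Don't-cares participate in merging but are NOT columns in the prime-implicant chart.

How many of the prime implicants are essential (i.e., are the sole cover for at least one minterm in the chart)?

3

Round 0: 0000✓ 0001✓ 0010✓ 0100✓ 0101✓ 0110✓ 1000✓ 1001✓ 1010✓ 1100✓ 1110✓
Round 1: -000✓ -001✓ -010✓ -100✓ -110✓ 0-00✓ 0-01✓ 0-10✓ 00-0✓ 000-✓ 01-0✓ 010-✓ 1-00✓ 1-10✓ 10-0✓ 100-✓ 11-0✓
Round 2: --00✓ --10✓ -0-0✓ -00- -1-0✓ 0--0✓ 0-0- 1--0✓
Round 3: ---0
PIs = {---0, -00-, 0-0-}
Coverage chart:
  m0: ---0,-00-,0-0-
  m1: -00-,0-0-
  m2: ---0 ←essential
  m4: ---0,0-0-
  m5: 0-0- ←essential
  m6: ---0 ←essential
  m8: ---0,-00-
  m9: -00- ←essential
  m10: ---0 ←essential
  m12: ---0 ←essential
  m14: ---0 ←essential
Essential: ---0, -00-, 0-0-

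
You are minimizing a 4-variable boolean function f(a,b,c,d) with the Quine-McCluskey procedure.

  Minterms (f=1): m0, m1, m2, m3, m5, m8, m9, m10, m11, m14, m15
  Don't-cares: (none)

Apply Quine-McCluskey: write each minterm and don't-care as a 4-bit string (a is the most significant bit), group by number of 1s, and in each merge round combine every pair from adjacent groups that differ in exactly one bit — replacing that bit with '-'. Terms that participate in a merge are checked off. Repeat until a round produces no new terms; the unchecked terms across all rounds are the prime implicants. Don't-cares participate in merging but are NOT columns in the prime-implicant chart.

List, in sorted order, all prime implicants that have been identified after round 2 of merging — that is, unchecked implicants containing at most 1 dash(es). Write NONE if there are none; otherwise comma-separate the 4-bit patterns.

0-01

size-2^0 implicants → 0000(✓)  0001(✓)  0010(✓)  0011(✓)  0101(✓)  1000(✓)  1001(✓)  1010(✓)  1011(✓)  1110(✓)  1111(✓)
size-2^1 implicants → -000(✓)  -001(✓)  -010(✓)  -011(✓)  0-01  00-0(✓)  00-1(✓)  000-(✓)  001-(✓)  1-10(✓)  1-11(✓)  10-0(✓)  10-1(✓)  100-(✓)  101-(✓)  111-(✓)
size-2^2 implicants → -0-0(✓)  -0-1(✓)  -00-(✓)  -01-(✓)  00--(✓)  1-1-  10--(✓)
size-2^3 implicants → -0--
Unchecked terms (primes): -0--, 0-01, 1-1-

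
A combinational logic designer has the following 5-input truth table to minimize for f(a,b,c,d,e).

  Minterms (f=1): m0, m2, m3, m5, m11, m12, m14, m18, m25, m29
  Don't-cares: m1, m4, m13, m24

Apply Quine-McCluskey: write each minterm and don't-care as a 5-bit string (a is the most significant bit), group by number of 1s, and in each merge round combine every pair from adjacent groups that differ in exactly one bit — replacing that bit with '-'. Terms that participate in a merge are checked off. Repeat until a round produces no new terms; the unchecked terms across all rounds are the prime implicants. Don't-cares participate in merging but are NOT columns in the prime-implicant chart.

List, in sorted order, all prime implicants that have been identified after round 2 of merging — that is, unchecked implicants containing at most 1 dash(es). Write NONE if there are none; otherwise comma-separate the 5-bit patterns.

Round 0: 00000✓ 00001✓ 00010✓ 00011✓ 00100✓ 00101✓ 01011✓ 01100✓ 01101✓ 01110✓ 10010✓ 11000✓ 11001✓ 11101✓
Round 1: -0010 -1101 0-011 0-100✓ 0-101✓ 00-00✓ 00-01✓ 000-0✓ 000-1✓ 0000-✓ 0001-✓ 0010-✓ 011-0 0110-✓ 11-01 1100-
Round 2: 0-10- 00-0- 000--
PIs = {-0010, -1101, 0-011, 0-10-, 00-0-, 000--, 011-0, 11-01, 1100-}

-0010, -1101, 0-011, 011-0, 11-01, 1100-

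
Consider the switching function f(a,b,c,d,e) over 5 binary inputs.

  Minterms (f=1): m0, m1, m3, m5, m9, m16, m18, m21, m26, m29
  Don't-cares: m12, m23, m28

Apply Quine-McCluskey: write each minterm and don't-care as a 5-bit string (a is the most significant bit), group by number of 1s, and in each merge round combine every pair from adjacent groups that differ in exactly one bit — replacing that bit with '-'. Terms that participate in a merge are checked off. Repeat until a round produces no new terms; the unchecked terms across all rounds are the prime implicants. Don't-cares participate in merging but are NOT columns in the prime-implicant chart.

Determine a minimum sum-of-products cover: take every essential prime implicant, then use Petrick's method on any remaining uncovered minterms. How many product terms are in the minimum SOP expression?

size-2^0 implicants → 00000(✓)  00001(✓)  00011(✓)  00101(✓)  01001(✓)  01100(✓)  10000(✓)  10010(✓)  10101(✓)  10111(✓)  11010(✓)  11100(✓)  11101(✓)
size-2^1 implicants → -0000  -0101  -1100  0-001  00-01  000-1  0000-  1-010  1-101  100-0  101-1  1110-
Unchecked terms (primes): -0000, -0101, -1100, 0-001, 00-01, 000-1, 0000-, 1-010, 1-101, 100-0, 101-1, 1110-
Minterm coverage:
  m0 ⊆ -0000,0000-
  m1 ⊆ 0-001,00-01,000-1,0000-
  m3 ⊆ 000-1 [E]
  m5 ⊆ -0101,00-01
  m9 ⊆ 0-001 [E]
  m16 ⊆ -0000,100-0
  m18 ⊆ 1-010,100-0
  m21 ⊆ -0101,1-101,101-1
  m26 ⊆ 1-010 [E]
  m29 ⊆ 1-101,1110-
E = {0-001, 000-1, 1-010}
Petrick residual → -0000, -0101, 1-101
Cover = b'c'd'e' + b'cd'e + a'c'd'e + a'b'c'e + ac'de' + acd'e  |cover|=6

6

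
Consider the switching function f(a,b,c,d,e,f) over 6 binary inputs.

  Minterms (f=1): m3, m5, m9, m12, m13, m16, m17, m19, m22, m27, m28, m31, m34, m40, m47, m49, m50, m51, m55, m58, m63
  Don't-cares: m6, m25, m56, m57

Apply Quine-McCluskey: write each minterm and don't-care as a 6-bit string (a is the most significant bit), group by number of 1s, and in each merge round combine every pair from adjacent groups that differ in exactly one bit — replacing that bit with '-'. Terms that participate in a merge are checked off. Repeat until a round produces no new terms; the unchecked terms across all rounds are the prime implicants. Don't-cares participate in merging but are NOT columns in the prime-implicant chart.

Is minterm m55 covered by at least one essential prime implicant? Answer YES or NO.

[col 0] 000011*, 000101*, 000110*, 001001*, 001100*, 001101*, 010000*, 010001*, 010011*, 010110*, 011001*, 011011*, 011100*, 011111*, 100010*, 101000*, 101111*, 110001*, 110010*, 110011*, 110111*, 111000*, 111001*, 111010*, 111111*
[col 1] -10001*, -10011*, -11001*, -11111, 0-0011, 0-0110, 0-1001, 0-1100, 00-101, 001-01, 00110-, 01-001*, 01-011*, 0100-1*, 01000-, 011-11, 0110-1*, 1-0010, 1-1000, 1-1111, 11-001*, 11-010, 11-111, 110-11, 1100-1*, 11001-, 1110-0, 11100-
[col 2] -1-001, -100-1, 01-0-1
Prime implicants: -1-001, -100-1, -11111, 0-0011, 0-0110, 0-1001, 0-1100, 00-101, 001-01, 00110-, 01-0-1, 01000-, 011-11, 1-0010, 1-1000, 1-1111, 11-010, 11-111, 110-11, 11001-, 1110-0, 11100-
PI chart (minterm → PIs covering it):
  3 | 0-0011  (sole → essential)
  5 | 00-101  (sole → essential)
  9 | 0-1001,001-01
  12 | 0-1100,00110-
  13 | 00-101,001-01,00110-
  16 | 01000-  (sole → essential)
  17 | -1-001,-100-1,01-0-1,01000-
  19 | -100-1,0-0011,01-0-1
  22 | 0-0110  (sole → essential)
  27 | 01-0-1,011-11
  28 | 0-1100  (sole → essential)
  31 | -11111,011-11
  34 | 1-0010  (sole → essential)
  40 | 1-1000  (sole → essential)
  47 | 1-1111  (sole → essential)
  49 | -1-001,-100-1
  50 | 1-0010,11-010,11001-
  51 | -100-1,110-11,11001-
  55 | 11-111,110-11
  58 | 11-010,1110-0
  63 | -11111,1-1111,11-111
Essential prime implicants: 0-0011, 0-0110, 0-1100, 00-101, 01000-, 1-0010, 1-1000, 1-1111

NO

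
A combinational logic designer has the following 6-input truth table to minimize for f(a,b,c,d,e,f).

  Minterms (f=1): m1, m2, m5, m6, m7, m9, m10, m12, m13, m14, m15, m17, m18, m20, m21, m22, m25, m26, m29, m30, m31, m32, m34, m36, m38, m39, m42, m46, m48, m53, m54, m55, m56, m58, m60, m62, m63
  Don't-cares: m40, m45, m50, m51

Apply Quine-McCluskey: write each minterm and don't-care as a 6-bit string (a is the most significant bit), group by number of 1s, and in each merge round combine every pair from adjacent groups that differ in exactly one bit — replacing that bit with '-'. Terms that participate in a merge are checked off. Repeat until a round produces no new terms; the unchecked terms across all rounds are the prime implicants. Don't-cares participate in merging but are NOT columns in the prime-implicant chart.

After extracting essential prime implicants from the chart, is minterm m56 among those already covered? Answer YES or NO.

YES

size-2^0 implicants → 000001(✓)  000010(✓)  000101(✓)  000110(✓)  000111(✓)  001001(✓)  001010(✓)  001100(✓)  001101(✓)  001110(✓)  001111(✓)  010001(✓)  010010(✓)  010100(✓)  010101(✓)  010110(✓)  011001(✓)  011010(✓)  011101(✓)  011110(✓)  011111(✓)  100000(✓)  100010(✓)  100100(✓)  100110(✓)  100111(✓)  101000(✓)  101010(✓)  101101(✓)  101110(✓)  110000(✓)  110010(✓)  110011(✓)  110101(✓)  110110(✓)  110111(✓)  111000(✓)  111010(✓)  111100(✓)  111110(✓)  111111(✓)
size-2^1 implicants → -00010(✓)  -00110(✓)  -00111(✓)  -01010(✓)  -01101  -01110(✓)  -10010(✓)  -10101  -10110(✓)  -11010(✓)  -11110(✓)  -11111(✓)  0-0001(✓)  0-0010(✓)  0-0101(✓)  0-0110(✓)  0-1001(✓)  0-1010(✓)  0-1101(✓)  0-1110(✓)  0-1111(✓)  00-001(✓)  00-010(✓)  00-101(✓)  00-110(✓)  00-111(✓)  000-01(✓)  000-10(✓)  0001-1(✓)  00011-(✓)  001-01(✓)  001-10(✓)  0011-0(✓)  0011-1(✓)  00110-(✓)  00111-(✓)  01-001(✓)  01-010(✓)  01-101(✓)  01-110(✓)  010-01(✓)  010-10(✓)  0101-0  01010-  011-01(✓)  011-10(✓)  0111-1(✓)  01111-(✓)  1-0000(✓)  1-0010(✓)  1-0110(✓)  1-0111(✓)  1-1000(✓)  1-1010(✓)  1-1110(✓)  10-000(✓)  10-010(✓)  10-110(✓)  100-00(✓)  100-10(✓)  1000-0(✓)  1001-0(✓)  10011-(✓)  101-10(✓)  1010-0(✓)  11-000(✓)  11-010(✓)  11-110(✓)  11-111(✓)  110-10(✓)  110-11(✓)  1100-0(✓)  11001-(✓)  1101-1  11011-(✓)  111-00(✓)  111-10(✓)  1110-0(✓)  1111-0(✓)  11111-(✓)
size-2^2 implicants → --0010(✓)  --0110(✓)  --1010(✓)  --1110(✓)  -0-010(✓)  -0-110(✓)  -00-10(✓)  -0011-  -01-10(✓)  -1-010(✓)  -1-110(✓)  -10-10(✓)  -11-10(✓)  -1111-  0--001(✓)  0--010(✓)  0--101(✓)  0--110(✓)  0-0-01(✓)  0-0-10(✓)  0-1-01(✓)  0-1-10(✓)  0-11-1  0-111-  00--01(✓)  00--10(✓)  00-1-1  00-11-  0011--  01--01(✓)  01--10(✓)  1--000(✓)  1--010(✓)  1--110(✓)  1-0-10(✓)  1-00-0(✓)  1-011-  1-1-10(✓)  1-10-0(✓)  10--10(✓)  10-0-0(✓)  100--0  11--10(✓)  11-0-0(✓)  11-11-  110-1-  111--0
size-2^3 implicants → ---010(✓)  ---110(✓)  --0-10(✓)  --1-10(✓)  -0--10(✓)  -1--10(✓)  0---01  0---10(✓)  1---10(✓)  1--0-0
size-2^4 implicants → ----10
Unchecked terms (primes): ----10, -0011-, -01101, -10101, -1111-, 0---01, 0-11-1, 0-111-, 00-1-1, 00-11-, 0011--, 0101-0, 01010-, 1--0-0, 1-011-, 100--0, 11-11-, 110-1-, 1101-1, 111--0
Minterm coverage:
  m1 ⊆ 0---01 [E]
  m2 ⊆ ----10 [E]
  m5 ⊆ 0---01,00-1-1
  m6 ⊆ ----10,-0011-,00-11-
  m7 ⊆ -0011-,00-1-1,00-11-
  m9 ⊆ 0---01 [E]
  m10 ⊆ ----10 [E]
  m12 ⊆ 0011-- [E]
  m13 ⊆ -01101,0---01,0-11-1,00-1-1,0011--
  m14 ⊆ ----10,0-111-,00-11-,0011--
  m15 ⊆ 0-11-1,0-111-,00-1-1,00-11-,0011--
  m17 ⊆ 0---01 [E]
  m18 ⊆ ----10 [E]
  m20 ⊆ 0101-0,01010-
  m21 ⊆ -10101,0---01,01010-
  m22 ⊆ ----10,0101-0
  m25 ⊆ 0---01 [E]
  m26 ⊆ ----10 [E]
  m29 ⊆ 0---01,0-11-1
  m30 ⊆ ----10,-1111-,0-111-
  m31 ⊆ -1111-,0-11-1,0-111-
  m32 ⊆ 1--0-0,100--0
  m34 ⊆ ----10,1--0-0,100--0
  m36 ⊆ 100--0 [E]
  m38 ⊆ ----10,-0011-,1-011-,100--0
  m39 ⊆ -0011-,1-011-
  m42 ⊆ ----10,1--0-0
  m46 ⊆ ----10 [E]
  m48 ⊆ 1--0-0 [E]
  m53 ⊆ -10101,1101-1
  m54 ⊆ ----10,1-011-,11-11-,110-1-
  m55 ⊆ 1-011-,11-11-,110-1-,1101-1
  m56 ⊆ 1--0-0,111--0
  m58 ⊆ ----10,1--0-0,111--0
  m60 ⊆ 111--0 [E]
  m62 ⊆ ----10,-1111-,11-11-,111--0
  m63 ⊆ -1111-,11-11-
E = {----10, 0---01, 0011--, 1--0-0, 100--0, 111--0}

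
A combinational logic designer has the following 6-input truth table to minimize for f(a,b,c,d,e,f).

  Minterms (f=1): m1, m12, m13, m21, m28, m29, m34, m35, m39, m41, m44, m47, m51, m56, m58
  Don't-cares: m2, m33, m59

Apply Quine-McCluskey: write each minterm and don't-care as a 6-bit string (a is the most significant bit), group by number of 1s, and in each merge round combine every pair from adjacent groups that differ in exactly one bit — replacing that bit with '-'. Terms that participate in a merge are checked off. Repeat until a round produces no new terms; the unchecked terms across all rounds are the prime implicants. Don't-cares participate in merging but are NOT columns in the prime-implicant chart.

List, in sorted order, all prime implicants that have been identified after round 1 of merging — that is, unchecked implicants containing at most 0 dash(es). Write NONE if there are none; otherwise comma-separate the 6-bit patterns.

NONE

[col 0] 000001*, 000010*, 001100*, 001101*, 010101*, 011100*, 011101*, 100001*, 100010*, 100011*, 100111*, 101001*, 101100*, 101111*, 110011*, 111000*, 111010*, 111011*
[col 1] -00001, -00010, -01100, 0-1100*, 0-1101*, 00110-*, 01-101, 01110-*, 1-0011, 10-001, 10-111, 100-11, 1000-1, 10001-, 11-011, 1110-0, 11101-
[col 2] 0-110-
Prime implicants: -00001, -00010, -01100, 0-110-, 01-101, 1-0011, 10-001, 10-111, 100-11, 1000-1, 10001-, 11-011, 1110-0, 11101-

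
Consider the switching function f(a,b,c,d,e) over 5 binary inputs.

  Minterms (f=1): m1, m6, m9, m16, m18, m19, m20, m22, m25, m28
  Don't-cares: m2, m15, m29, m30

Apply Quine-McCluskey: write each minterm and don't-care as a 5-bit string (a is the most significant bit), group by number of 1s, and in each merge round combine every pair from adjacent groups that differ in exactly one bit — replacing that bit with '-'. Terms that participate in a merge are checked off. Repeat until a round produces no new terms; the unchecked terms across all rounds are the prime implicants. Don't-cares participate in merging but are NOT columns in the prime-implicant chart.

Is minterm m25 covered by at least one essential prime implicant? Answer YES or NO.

Round 0: 00001✓ 00010✓ 00110✓ 01001✓ 01111 10000✓ 10010✓ 10011✓ 10100✓ 10110✓ 11001✓ 11100✓ 11101✓ 11110✓
Round 1: -0010✓ -0110✓ -1001 0-001 00-10✓ 1-100✓ 1-110✓ 10-00✓ 10-10✓ 100-0✓ 1001- 101-0✓ 11-01 111-0✓ 1110-
Round 2: -0-10 1-1-0 10--0
PIs = {-0-10, -1001, 0-001, 01111, 1-1-0, 10--0, 1001-, 11-01, 1110-}
Coverage chart:
  m1: 0-001 ←essential
  m6: -0-10 ←essential
  m9: -1001,0-001
  m16: 10--0 ←essential
  m18: -0-10,10--0,1001-
  m19: 1001- ←essential
  m20: 1-1-0,10--0
  m22: -0-10,1-1-0,10--0
  m25: -1001,11-01
  m28: 1-1-0,1110-
Essential: -0-10, 0-001, 10--0, 1001-

NO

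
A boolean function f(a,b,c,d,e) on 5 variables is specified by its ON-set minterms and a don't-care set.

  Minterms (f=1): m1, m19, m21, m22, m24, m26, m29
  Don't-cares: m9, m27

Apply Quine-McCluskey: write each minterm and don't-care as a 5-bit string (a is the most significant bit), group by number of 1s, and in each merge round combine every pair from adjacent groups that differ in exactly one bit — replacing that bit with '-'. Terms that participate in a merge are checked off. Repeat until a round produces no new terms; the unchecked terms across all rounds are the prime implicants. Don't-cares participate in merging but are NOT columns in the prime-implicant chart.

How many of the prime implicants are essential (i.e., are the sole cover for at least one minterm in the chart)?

5

Round 0: 00001✓ 01001✓ 10011✓ 10101✓ 10110 11000✓ 11010✓ 11011✓ 11101✓
Round 1: 0-001 1-011 1-101 110-0 1101-
PIs = {0-001, 1-011, 1-101, 10110, 110-0, 1101-}
Coverage chart:
  m1: 0-001 ←essential
  m19: 1-011 ←essential
  m21: 1-101 ←essential
  m22: 10110 ←essential
  m24: 110-0 ←essential
  m26: 110-0,1101-
  m29: 1-101 ←essential
Essential: 0-001, 1-011, 1-101, 10110, 110-0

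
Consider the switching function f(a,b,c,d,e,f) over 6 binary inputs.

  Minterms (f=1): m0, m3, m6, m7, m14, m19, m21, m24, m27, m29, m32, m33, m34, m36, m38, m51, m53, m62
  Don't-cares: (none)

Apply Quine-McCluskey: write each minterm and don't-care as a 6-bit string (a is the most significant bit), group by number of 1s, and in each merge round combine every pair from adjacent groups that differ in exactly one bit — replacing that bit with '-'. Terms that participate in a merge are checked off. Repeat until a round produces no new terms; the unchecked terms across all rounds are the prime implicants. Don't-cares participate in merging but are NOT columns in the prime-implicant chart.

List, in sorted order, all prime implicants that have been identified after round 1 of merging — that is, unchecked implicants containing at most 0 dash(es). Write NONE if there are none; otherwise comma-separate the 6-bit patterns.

011000, 111110

size-2^0 implicants → 000000(✓)  000011(✓)  000110(✓)  000111(✓)  001110(✓)  010011(✓)  010101(✓)  011000  011011(✓)  011101(✓)  100000(✓)  100001(✓)  100010(✓)  100100(✓)  100110(✓)  110011(✓)  110101(✓)  111110
size-2^1 implicants → -00000  -00110  -10011  -10101  0-0011  00-110  000-11  00011-  01-011  01-101  100-00(✓)  100-10(✓)  1000-0(✓)  10000-  1001-0(✓)
size-2^2 implicants → 100--0
Unchecked terms (primes): -00000, -00110, -10011, -10101, 0-0011, 00-110, 000-11, 00011-, 01-011, 01-101, 011000, 100--0, 10000-, 111110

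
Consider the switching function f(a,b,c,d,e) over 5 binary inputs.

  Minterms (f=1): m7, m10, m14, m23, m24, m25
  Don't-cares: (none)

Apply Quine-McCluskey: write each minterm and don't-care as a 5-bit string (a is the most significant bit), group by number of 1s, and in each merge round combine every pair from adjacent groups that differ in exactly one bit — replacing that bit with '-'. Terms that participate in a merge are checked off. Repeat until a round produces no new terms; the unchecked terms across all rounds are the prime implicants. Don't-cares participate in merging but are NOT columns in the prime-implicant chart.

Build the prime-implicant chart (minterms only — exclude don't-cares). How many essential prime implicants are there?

3

Round 0: 00111✓ 01010✓ 01110✓ 10111✓ 11000✓ 11001✓
Round 1: -0111 01-10 1100-
PIs = {-0111, 01-10, 1100-}
Coverage chart:
  m7: -0111 ←essential
  m10: 01-10 ←essential
  m14: 01-10 ←essential
  m23: -0111 ←essential
  m24: 1100- ←essential
  m25: 1100- ←essential
Essential: -0111, 01-10, 1100-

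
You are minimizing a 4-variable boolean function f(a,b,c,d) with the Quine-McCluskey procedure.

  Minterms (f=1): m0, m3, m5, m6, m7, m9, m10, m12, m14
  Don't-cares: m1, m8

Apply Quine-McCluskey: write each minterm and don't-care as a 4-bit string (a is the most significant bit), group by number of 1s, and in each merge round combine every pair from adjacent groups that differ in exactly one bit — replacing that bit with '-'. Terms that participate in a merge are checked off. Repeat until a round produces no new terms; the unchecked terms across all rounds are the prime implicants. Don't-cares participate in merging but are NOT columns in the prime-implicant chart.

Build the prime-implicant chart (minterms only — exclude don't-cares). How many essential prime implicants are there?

size-2^0 implicants → 0000(✓)  0001(✓)  0011(✓)  0101(✓)  0110(✓)  0111(✓)  1000(✓)  1001(✓)  1010(✓)  1100(✓)  1110(✓)
size-2^1 implicants → -000(✓)  -001(✓)  -110  0-01(✓)  0-11(✓)  00-1(✓)  000-(✓)  01-1(✓)  011-  1-00(✓)  1-10(✓)  10-0(✓)  100-(✓)  11-0(✓)
size-2^2 implicants → -00-  0--1  1--0
Unchecked terms (primes): -00-, -110, 0--1, 011-, 1--0
Minterm coverage:
  m0 ⊆ -00- [E]
  m3 ⊆ 0--1 [E]
  m5 ⊆ 0--1 [E]
  m6 ⊆ -110,011-
  m7 ⊆ 0--1,011-
  m9 ⊆ -00- [E]
  m10 ⊆ 1--0 [E]
  m12 ⊆ 1--0 [E]
  m14 ⊆ -110,1--0
E = {-00-, 0--1, 1--0}

3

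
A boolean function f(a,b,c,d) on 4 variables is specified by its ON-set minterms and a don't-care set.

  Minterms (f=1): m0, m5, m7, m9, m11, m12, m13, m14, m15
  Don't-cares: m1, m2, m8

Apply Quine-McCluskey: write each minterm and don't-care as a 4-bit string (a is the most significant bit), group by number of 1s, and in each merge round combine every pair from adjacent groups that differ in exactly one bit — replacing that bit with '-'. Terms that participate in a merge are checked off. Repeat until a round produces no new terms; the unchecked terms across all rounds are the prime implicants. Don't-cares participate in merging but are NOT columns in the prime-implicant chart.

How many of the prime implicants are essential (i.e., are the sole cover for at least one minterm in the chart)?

3

size-2^0 implicants → 0000(✓)  0001(✓)  0010(✓)  0101(✓)  0111(✓)  1000(✓)  1001(✓)  1011(✓)  1100(✓)  1101(✓)  1110(✓)  1111(✓)
size-2^1 implicants → -000(✓)  -001(✓)  -101(✓)  -111(✓)  0-01(✓)  00-0  000-(✓)  01-1(✓)  1-00(✓)  1-01(✓)  1-11(✓)  10-1(✓)  100-(✓)  11-0(✓)  11-1(✓)  110-(✓)  111-(✓)
size-2^2 implicants → --01  -00-  -1-1  1--1  1-0-  11--
Unchecked terms (primes): --01, -00-, -1-1, 00-0, 1--1, 1-0-, 11--
Minterm coverage:
  m0 ⊆ -00-,00-0
  m5 ⊆ --01,-1-1
  m7 ⊆ -1-1 [E]
  m9 ⊆ --01,-00-,1--1,1-0-
  m11 ⊆ 1--1 [E]
  m12 ⊆ 1-0-,11--
  m13 ⊆ --01,-1-1,1--1,1-0-,11--
  m14 ⊆ 11-- [E]
  m15 ⊆ -1-1,1--1,11--
E = {-1-1, 1--1, 11--}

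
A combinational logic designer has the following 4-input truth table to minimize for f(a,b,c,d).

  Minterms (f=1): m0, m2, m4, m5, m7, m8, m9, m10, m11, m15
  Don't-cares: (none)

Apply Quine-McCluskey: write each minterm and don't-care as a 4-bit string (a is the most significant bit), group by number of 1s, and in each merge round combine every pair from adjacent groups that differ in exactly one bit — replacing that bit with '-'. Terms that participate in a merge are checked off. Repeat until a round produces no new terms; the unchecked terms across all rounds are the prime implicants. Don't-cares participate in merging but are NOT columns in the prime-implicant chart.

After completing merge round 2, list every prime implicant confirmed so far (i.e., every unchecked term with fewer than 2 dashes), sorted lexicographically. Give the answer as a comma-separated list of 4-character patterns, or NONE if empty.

-111, 0-00, 01-1, 010-, 1-11

Round 0: 0000✓ 0010✓ 0100✓ 0101✓ 0111✓ 1000✓ 1001✓ 1010✓ 1011✓ 1111✓
Round 1: -000✓ -010✓ -111 0-00 00-0✓ 01-1 010- 1-11 10-0✓ 10-1✓ 100-✓ 101-✓
Round 2: -0-0 10--
PIs = {-0-0, -111, 0-00, 01-1, 010-, 1-11, 10--}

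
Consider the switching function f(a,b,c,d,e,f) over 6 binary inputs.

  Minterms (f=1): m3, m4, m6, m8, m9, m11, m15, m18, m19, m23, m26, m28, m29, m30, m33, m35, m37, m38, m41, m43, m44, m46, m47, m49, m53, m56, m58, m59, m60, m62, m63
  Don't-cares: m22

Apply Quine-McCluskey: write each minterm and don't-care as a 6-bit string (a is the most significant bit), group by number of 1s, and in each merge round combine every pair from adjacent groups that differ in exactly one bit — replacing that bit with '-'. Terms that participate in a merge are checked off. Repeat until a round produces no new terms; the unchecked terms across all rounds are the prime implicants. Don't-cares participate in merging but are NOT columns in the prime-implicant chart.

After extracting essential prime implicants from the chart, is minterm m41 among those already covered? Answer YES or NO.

size-2^0 implicants → 000011(✓)  000100(✓)  000110(✓)  001000(✓)  001001(✓)  001011(✓)  001111(✓)  010010(✓)  010011(✓)  010110(✓)  010111(✓)  011010(✓)  011100(✓)  011101(✓)  011110(✓)  100001(✓)  100011(✓)  100101(✓)  100110(✓)  101001(✓)  101011(✓)  101100(✓)  101110(✓)  101111(✓)  110001(✓)  110101(✓)  111000(✓)  111010(✓)  111011(✓)  111100(✓)  111110(✓)  111111(✓)
size-2^1 implicants → -00011(✓)  -00110  -01001(✓)  -01011(✓)  -01111(✓)  -11010(✓)  -11100(✓)  -11110(✓)  0-0011  0-0110  00-011(✓)  0001-0  001-11(✓)  0010-1(✓)  00100-  01-010(✓)  01-110(✓)  010-10(✓)  010-11(✓)  01001-(✓)  01011-(✓)  011-10(✓)  0111-0(✓)  01110-  1-0001(✓)  1-0101(✓)  1-1011(✓)  1-1100(✓)  1-1110(✓)  1-1111(✓)  10-001(✓)  10-011(✓)  10-110  100-01(✓)  1000-1(✓)  101-11(✓)  1010-1(✓)  1011-0(✓)  10111-(✓)  110-01(✓)  111-00(✓)  111-10(✓)  111-11(✓)  1110-0(✓)  11101-(✓)  1111-0(✓)  11111-(✓)
size-2^2 implicants → -0-011  -01-11  -010-1  -11-10  -111-0  01--10  010-1-  1-0-01  1-1-11  1-11-0  1-111-  10-0-1  111--0  111-1-
Unchecked terms (primes): -0-011, -00110, -01-11, -010-1, -11-10, -111-0, 0-0011, 0-0110, 0001-0, 00100-, 01--10, 010-1-, 01110-, 1-0-01, 1-1-11, 1-11-0, 1-111-, 10-0-1, 10-110, 111--0, 111-1-
Minterm coverage:
  m3 ⊆ -0-011,0-0011
  m4 ⊆ 0001-0 [E]
  m6 ⊆ -00110,0-0110,0001-0
  m8 ⊆ 00100- [E]
  m9 ⊆ -010-1,00100-
  m11 ⊆ -0-011,-01-11,-010-1
  m15 ⊆ -01-11 [E]
  m18 ⊆ 01--10,010-1-
  m19 ⊆ 0-0011,010-1-
  m23 ⊆ 010-1- [E]
  m26 ⊆ -11-10,01--10
  m28 ⊆ -111-0,01110-
  m29 ⊆ 01110- [E]
  m30 ⊆ -11-10,-111-0,01--10
  m33 ⊆ 1-0-01,10-0-1
  m35 ⊆ -0-011,10-0-1
  m37 ⊆ 1-0-01 [E]
  m38 ⊆ -00110,10-110
  m41 ⊆ -010-1,10-0-1
  m43 ⊆ -0-011,-01-11,-010-1,1-1-11,10-0-1
  m44 ⊆ 1-11-0 [E]
  m46 ⊆ 1-11-0,1-111-,10-110
  m47 ⊆ -01-11,1-1-11,1-111-
  m49 ⊆ 1-0-01 [E]
  m53 ⊆ 1-0-01 [E]
  m56 ⊆ 111--0 [E]
  m58 ⊆ -11-10,111--0,111-1-
  m59 ⊆ 1-1-11,111-1-
  m60 ⊆ -111-0,1-11-0,111--0
  m62 ⊆ -11-10,-111-0,1-11-0,1-111-,111--0,111-1-
  m63 ⊆ 1-1-11,1-111-,111-1-
E = {-01-11, 0001-0, 00100-, 010-1-, 01110-, 1-0-01, 1-11-0, 111--0}

NO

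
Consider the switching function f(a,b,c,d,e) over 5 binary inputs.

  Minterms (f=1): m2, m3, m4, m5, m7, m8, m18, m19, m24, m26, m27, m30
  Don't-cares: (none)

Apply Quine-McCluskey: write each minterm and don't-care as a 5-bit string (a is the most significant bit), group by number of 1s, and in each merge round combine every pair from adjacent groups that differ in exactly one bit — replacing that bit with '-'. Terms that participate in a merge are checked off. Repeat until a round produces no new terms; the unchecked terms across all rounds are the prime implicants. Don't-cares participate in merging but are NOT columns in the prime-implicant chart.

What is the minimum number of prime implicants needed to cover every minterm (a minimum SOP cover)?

6

Round 0: 00010✓ 00011✓ 00100✓ 00101✓ 00111✓ 01000✓ 10010✓ 10011✓ 11000✓ 11010✓ 11011✓ 11110✓
Round 1: -0010✓ -0011✓ -1000 00-11 0001-✓ 001-1 0010- 1-010✓ 1-011✓ 1001-✓ 11-10 110-0 1101-✓
Round 2: -001- 1-01-
PIs = {-001-, -1000, 00-11, 001-1, 0010-, 1-01-, 11-10, 110-0}
Coverage chart:
  m2: -001- ←essential
  m3: -001-,00-11
  m4: 0010- ←essential
  m5: 001-1,0010-
  m7: 00-11,001-1
  m8: -1000 ←essential
  m18: -001-,1-01-
  m19: -001-,1-01-
  m24: -1000,110-0
  m26: 1-01-,11-10,110-0
  m27: 1-01- ←essential
  m30: 11-10 ←essential
Essential: -001-, -1000, 0010-, 1-01-, 11-10
Petrick residual → 00-11
Min cover (6 terms): b'c'd + bc'd'e' + a'b'de + a'b'cd' + ac'd + abde'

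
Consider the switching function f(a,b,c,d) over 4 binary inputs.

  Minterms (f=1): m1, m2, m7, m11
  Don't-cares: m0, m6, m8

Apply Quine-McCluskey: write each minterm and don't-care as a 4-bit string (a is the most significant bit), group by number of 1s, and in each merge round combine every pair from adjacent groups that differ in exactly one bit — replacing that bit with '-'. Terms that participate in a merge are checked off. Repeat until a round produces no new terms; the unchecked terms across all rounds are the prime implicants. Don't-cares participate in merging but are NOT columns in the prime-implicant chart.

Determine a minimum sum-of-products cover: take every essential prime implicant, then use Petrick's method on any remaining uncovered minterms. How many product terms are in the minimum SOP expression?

4

Round 0: 0000✓ 0001✓ 0010✓ 0110✓ 0111✓ 1000✓ 1011
Round 1: -000 0-10 00-0 000- 011-
PIs = {-000, 0-10, 00-0, 000-, 011-, 1011}
Coverage chart:
  m1: 000- ←essential
  m2: 0-10,00-0
  m7: 011- ←essential
  m11: 1011 ←essential
Essential: 000-, 011-, 1011
Petrick residual → 0-10
Min cover (4 terms): a'cd' + a'b'c' + a'bc + ab'cd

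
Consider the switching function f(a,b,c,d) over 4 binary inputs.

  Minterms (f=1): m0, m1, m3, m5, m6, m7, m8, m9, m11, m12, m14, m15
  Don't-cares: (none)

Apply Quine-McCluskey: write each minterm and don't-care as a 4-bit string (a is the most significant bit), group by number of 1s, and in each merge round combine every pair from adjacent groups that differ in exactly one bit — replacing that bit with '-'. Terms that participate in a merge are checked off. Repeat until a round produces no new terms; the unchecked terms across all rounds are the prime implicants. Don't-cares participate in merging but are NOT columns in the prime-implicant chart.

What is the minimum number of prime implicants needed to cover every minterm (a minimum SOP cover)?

size-2^0 implicants → 0000(✓)  0001(✓)  0011(✓)  0101(✓)  0110(✓)  0111(✓)  1000(✓)  1001(✓)  1011(✓)  1100(✓)  1110(✓)  1111(✓)
size-2^1 implicants → -000(✓)  -001(✓)  -011(✓)  -110(✓)  -111(✓)  0-01(✓)  0-11(✓)  00-1(✓)  000-(✓)  01-1(✓)  011-(✓)  1-00  1-11(✓)  10-1(✓)  100-(✓)  11-0  111-(✓)
size-2^2 implicants → --11  -0-1  -00-  -11-  0--1
Unchecked terms (primes): --11, -0-1, -00-, -11-, 0--1, 1-00, 11-0
Minterm coverage:
  m0 ⊆ -00- [E]
  m1 ⊆ -0-1,-00-,0--1
  m3 ⊆ --11,-0-1,0--1
  m5 ⊆ 0--1 [E]
  m6 ⊆ -11- [E]
  m7 ⊆ --11,-11-,0--1
  m8 ⊆ -00-,1-00
  m9 ⊆ -0-1,-00-
  m11 ⊆ --11,-0-1
  m12 ⊆ 1-00,11-0
  m14 ⊆ -11-,11-0
  m15 ⊆ --11,-11-
E = {-00-, -11-, 0--1}
Petrick residual → --11, 1-00
Cover = cd + b'c' + bc + a'd + ac'd'  |cover|=5

5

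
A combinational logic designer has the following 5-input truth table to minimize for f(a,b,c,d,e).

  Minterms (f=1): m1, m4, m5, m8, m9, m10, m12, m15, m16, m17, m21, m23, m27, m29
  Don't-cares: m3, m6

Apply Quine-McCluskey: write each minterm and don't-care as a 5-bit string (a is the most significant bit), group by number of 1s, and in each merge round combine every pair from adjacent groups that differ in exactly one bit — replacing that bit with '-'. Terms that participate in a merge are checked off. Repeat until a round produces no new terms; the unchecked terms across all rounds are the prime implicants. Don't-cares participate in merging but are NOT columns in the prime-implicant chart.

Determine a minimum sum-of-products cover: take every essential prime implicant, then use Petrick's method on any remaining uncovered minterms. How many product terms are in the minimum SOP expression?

size-2^0 implicants → 00001(✓)  00011(✓)  00100(✓)  00101(✓)  00110(✓)  01000(✓)  01001(✓)  01010(✓)  01100(✓)  01111  10000(✓)  10001(✓)  10101(✓)  10111(✓)  11011  11101(✓)
size-2^1 implicants → -0001(✓)  -0101(✓)  0-001  0-100  00-01(✓)  000-1  001-0  0010-  01-00  010-0  0100-  1-101  10-01(✓)  1000-  101-1
size-2^2 implicants → -0-01
Unchecked terms (primes): -0-01, 0-001, 0-100, 000-1, 001-0, 0010-, 01-00, 010-0, 0100-, 01111, 1-101, 1000-, 101-1, 11011
Minterm coverage:
  m1 ⊆ -0-01,0-001,000-1
  m4 ⊆ 0-100,001-0,0010-
  m5 ⊆ -0-01,0010-
  m8 ⊆ 01-00,010-0,0100-
  m9 ⊆ 0-001,0100-
  m10 ⊆ 010-0 [E]
  m12 ⊆ 0-100,01-00
  m15 ⊆ 01111 [E]
  m16 ⊆ 1000- [E]
  m17 ⊆ -0-01,1000-
  m21 ⊆ -0-01,1-101,101-1
  m23 ⊆ 101-1 [E]
  m27 ⊆ 11011 [E]
  m29 ⊆ 1-101 [E]
E = {010-0, 01111, 1-101, 1000-, 101-1, 11011}
Petrick residual → -0-01, 0-001, 0-100
Cover = b'd'e + a'c'd'e + a'cd'e' + a'bc'e' + a'bcde + acd'e + ab'c'd' + ab'ce + abc'de  |cover|=9

9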